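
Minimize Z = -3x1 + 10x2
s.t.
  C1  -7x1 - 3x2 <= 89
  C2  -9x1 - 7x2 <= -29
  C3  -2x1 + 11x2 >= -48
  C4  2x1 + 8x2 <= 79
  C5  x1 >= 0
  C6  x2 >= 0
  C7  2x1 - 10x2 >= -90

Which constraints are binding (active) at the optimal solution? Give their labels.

Corner points and Z = -3x1 + 10x2:
  (0, 29/7) → Z = 290/7
  (29/9, 0) → Z = -29/3
  (1253/38, 31/19) → Z = -3139/38
  (24, 0) → Z = -72
  (35/18, 169/18) → Z = 1585/18
  (0, 9) → Z = 90

The minimum is at (1253/38, 31/19). Substituting into each constraint, equality holds for C3 and C4; the remaining constraints have slack.

C3 and C4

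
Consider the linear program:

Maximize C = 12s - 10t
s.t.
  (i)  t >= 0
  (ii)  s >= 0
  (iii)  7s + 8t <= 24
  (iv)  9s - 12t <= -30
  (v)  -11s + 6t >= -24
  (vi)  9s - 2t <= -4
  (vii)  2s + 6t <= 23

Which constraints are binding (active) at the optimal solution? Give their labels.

Vertices and C = 12s - 10t:
  (0, 3) → C = -30
  (0, 5/2) → C = -25
  (8/43, 122/43) → C = -1124/43
  (2/15, 13/5) → C = -122/5

The maximum is at (2/15, 13/5). Substituting into each constraint, equality holds for (iv) and (vi); the remaining constraints have slack.

(iv) and (vi)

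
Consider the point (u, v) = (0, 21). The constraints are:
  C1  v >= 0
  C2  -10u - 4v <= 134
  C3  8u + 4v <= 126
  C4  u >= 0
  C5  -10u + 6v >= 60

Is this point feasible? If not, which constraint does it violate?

C1: 21 ≥ 0 ✓
C2: -84 ≤ 134 ✓
C3: 84 ≤ 126 ✓
C4: 0 ≥ 0 ✓
C5: 126 ≥ 60 ✓

feasible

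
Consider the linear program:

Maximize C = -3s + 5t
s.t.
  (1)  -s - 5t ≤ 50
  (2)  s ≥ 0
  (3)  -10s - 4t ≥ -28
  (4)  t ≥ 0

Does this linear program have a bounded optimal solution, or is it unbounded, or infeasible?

Corner points and C = -3s + 5t:
  (0, 7) → C = 35
  (0, 0) → C = 0
  (14/5, 0) → C = -42/5
The feasible region has finitely many vertices and no improving ray; the maximum is 35 at (0, 7).

bounded optimum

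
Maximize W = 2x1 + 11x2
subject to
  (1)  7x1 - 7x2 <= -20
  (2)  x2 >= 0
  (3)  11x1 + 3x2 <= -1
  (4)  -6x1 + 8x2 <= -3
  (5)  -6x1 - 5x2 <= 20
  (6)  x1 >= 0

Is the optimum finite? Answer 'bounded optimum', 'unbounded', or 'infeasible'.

infeasible

The boundaries -6x1 - 5x2 = 20 and x1 = 0 meet at (0, -4), but that point violates 7x1 - 7x2 ≤ -20. Every candidate vertex is excluded by some other constraint, so the feasible region is empty.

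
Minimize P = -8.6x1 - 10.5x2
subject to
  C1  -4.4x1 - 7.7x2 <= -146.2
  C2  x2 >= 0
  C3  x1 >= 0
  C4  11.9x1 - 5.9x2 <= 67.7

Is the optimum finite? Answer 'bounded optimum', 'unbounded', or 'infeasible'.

From the feasible point (0, 1462/77), moving in the direction (0, 1) keeps every constraint satisfied while P decreases without bound.

unbounded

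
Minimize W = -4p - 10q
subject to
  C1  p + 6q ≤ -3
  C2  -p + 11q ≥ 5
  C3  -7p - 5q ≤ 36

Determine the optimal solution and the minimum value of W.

p = -63/17, q = 2/17, minimum W = 232/17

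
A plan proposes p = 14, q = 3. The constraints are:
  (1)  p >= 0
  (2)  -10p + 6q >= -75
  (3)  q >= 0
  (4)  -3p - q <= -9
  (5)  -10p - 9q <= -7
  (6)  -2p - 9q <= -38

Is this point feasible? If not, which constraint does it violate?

Constraint (2): -10p + 6q = -122, which is not ≥ -75. All other constraints are satisfied.

not feasible — violates (2)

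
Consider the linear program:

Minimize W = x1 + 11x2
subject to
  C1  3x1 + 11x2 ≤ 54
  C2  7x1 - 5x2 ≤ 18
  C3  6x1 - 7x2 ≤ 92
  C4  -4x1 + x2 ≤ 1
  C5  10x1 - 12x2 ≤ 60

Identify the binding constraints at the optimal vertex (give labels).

Feasible corners and W = x1 + 11x2:
  (117/23, 81/23) → W = 1008/23
  (43/47, 219/47) → W = 2452/47
  (-23/13, -79/13) → W = -892/13

The minimum is at (-23/13, -79/13). Substituting into each constraint, equality holds for C2 and C4; the remaining constraints have slack.

C2 and C4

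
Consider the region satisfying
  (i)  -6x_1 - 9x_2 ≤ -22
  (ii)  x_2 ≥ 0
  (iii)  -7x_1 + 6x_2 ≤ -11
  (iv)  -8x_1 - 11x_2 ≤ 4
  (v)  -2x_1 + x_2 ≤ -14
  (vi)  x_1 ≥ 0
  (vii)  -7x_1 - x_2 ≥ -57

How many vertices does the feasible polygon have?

3

Of the 21 pairwise boundary intersections, those satisfying every inequality are:
  (7, 0)
  (57/7, 0)
  (71/9, 16/9)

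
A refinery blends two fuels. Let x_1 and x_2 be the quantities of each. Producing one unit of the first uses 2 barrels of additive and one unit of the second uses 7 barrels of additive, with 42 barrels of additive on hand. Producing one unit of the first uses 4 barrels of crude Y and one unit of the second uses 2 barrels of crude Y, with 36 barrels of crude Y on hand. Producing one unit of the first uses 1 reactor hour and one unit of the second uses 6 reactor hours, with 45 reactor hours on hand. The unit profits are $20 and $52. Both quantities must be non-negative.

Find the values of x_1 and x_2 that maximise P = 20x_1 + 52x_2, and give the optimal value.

x_1 = 7, x_2 = 4, maximum P = 348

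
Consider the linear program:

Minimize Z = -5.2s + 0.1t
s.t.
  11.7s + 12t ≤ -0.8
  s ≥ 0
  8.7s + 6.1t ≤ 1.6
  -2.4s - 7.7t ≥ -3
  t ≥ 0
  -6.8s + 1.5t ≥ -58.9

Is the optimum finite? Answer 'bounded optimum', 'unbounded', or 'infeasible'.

The boundaries 11.7s + 12t = -0.8 and s = 0 meet at (0, -1/15), but that point violates t ≥ 0. Every candidate vertex is excluded by some other constraint, so the feasible region is empty.

infeasible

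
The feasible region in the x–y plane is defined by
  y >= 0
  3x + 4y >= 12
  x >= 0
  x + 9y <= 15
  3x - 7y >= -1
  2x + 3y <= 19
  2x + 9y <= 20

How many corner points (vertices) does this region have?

6

Pairwise boundary intersections that survive every other constraint:
  (4, 0)
  (19/2, 0)
  (80/33, 13/11)
  (48/17, 23/17)
  (5, 10/9)
  (37/4, 1/6)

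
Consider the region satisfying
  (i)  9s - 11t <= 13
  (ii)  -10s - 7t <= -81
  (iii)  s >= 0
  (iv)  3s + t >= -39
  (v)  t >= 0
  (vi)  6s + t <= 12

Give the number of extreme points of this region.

The feasible vertices (each the meet of two boundaries and inside every other half-plane) are:
  (0, 81/7)
  (3/32, 183/16)
  (0, 12)

3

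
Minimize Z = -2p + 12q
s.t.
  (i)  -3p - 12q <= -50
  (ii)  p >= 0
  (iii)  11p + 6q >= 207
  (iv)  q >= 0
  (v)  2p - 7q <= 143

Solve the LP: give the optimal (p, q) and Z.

The feasible region is unbounded (it extends along (0, 1), (7, 2)), but Z strictly increases along every unbounded feasible direction, so there is no improving ray and the minimum is attained at a vertex.

p = 143/2, q = 0, minimum Z = -143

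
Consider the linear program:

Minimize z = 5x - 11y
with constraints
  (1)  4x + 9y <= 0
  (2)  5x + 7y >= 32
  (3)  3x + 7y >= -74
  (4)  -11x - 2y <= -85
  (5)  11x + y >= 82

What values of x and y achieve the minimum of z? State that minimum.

x = 288/17, y = -128/17, minimum z = 2848/17

At the optimal vertex, 4x + 9y = 0 and 5x + 7y = 32.
Solving simultaneously gives x = 288/17, y = -128/17.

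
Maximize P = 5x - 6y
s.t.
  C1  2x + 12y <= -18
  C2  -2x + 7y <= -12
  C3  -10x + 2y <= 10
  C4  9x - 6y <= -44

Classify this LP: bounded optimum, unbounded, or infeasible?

The boundaries 2x + 12y = -18 and -2x + 7y = -12 meet at (9/19, -30/19), but that point violates 9x - 6y ≤ -44. Every candidate vertex is excluded by some other constraint, so the feasible region is empty.

infeasible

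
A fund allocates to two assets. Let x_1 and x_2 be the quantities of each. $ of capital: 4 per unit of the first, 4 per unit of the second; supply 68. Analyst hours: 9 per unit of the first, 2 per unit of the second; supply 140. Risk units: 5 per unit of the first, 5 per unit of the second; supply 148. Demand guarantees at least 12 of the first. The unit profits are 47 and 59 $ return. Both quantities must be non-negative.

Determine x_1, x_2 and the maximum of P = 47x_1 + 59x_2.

Corner points and P = 47x_1 + 59x_2:
  (140/9, 0) → P = 6580/9
  (12, 0) → P = 564
  (106/7, 13/7) → P = 5749/7
  (12, 5) → P = 859

At the optimal vertex, 4x_1 + 4x_2 = 68 and x_1 = 12.
Solving simultaneously gives x_1 = 12, x_2 = 5.

x_1 = 12, x_2 = 5, maximum P = 859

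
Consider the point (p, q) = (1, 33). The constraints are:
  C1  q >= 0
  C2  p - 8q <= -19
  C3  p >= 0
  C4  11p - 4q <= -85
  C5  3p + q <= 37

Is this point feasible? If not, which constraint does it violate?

feasible

C1: 33 ≥ 0 ✓
C2: -263 ≤ -19 ✓
C3: 1 ≥ 0 ✓
C4: -121 ≤ -85 ✓
C5: 36 ≤ 37 ✓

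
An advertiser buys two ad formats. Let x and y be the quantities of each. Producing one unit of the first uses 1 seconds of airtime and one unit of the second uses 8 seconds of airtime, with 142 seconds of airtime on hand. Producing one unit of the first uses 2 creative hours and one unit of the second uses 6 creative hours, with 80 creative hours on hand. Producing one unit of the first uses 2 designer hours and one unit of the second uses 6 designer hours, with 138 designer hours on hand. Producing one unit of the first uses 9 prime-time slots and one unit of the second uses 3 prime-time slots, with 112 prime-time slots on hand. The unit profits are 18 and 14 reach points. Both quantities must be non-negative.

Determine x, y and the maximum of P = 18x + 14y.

Corner points and P = 18x + 14y:
  (0, 0) → P = 0
  (0, 40/3) → P = 560/3
  (112/9, 0) → P = 224
  (9, 31/3) → P = 920/3

The optimum lies where 2x + 6y = 80 and 9x + 3y = 112.
Solving simultaneously gives x = 9, y = 31/3.

x = 9, y = 31/3, maximum P = 920/3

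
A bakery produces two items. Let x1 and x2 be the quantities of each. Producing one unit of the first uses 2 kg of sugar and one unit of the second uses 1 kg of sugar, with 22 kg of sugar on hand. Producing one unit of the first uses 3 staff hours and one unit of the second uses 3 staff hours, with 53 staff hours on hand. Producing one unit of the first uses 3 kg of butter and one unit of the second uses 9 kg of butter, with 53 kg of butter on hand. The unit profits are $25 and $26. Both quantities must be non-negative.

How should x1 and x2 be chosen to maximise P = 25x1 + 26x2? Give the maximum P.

x1 = 29/3, x2 = 8/3, maximum P = 311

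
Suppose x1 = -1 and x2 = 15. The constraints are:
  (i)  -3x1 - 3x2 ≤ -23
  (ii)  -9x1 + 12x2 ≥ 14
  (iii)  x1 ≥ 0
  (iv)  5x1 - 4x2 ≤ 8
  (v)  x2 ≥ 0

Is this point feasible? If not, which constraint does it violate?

not feasible — violates (iii)

Constraint (iii): x1 = -1, which is not ≥ 0. All other constraints are satisfied.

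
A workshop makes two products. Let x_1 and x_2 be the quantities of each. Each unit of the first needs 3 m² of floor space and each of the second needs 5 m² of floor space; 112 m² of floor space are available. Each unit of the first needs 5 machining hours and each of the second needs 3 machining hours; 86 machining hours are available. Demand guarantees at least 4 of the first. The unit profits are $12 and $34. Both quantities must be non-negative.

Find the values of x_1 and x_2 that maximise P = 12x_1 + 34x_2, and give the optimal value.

Vertices and P = 12x_1 + 34x_2:
  (86/5, 0) → P = 1032/5
  (4, 0) → P = 48
  (47/8, 151/8) → P = 2849/4
  (4, 20) → P = 728

The optimum lies where 3x_1 + 5x_2 = 112 and x_1 = 4.
Solving simultaneously gives x_1 = 4, x_2 = 20.

x_1 = 4, x_2 = 20, maximum P = 728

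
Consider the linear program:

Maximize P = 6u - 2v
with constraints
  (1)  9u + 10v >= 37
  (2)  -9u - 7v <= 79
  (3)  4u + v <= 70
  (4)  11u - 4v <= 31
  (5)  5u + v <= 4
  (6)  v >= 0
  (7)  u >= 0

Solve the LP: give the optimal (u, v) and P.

Corner points and P = 6u - 2v:
  (3/41, 149/41) → P = -280/41
  (0, 37/10) → P = -37/5
  (0, 4) → P = -8

The optimum lies where 9u + 10v = 37 and 5u + v = 4.
Solving simultaneously gives u = 3/41, v = 149/41.

u = 3/41, v = 149/41, maximum P = -280/41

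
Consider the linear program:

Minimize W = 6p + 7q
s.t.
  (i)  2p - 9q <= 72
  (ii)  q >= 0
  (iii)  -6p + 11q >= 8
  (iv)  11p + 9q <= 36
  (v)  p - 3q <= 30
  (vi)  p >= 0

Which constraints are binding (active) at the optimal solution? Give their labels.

Extreme points and W = 6p + 7q:
  (324/175, 304/175) → W = 4072/175
  (0, 8/11) → W = 56/11
  (0, 4) → W = 28

The minimum is at (0, 8/11). Substituting into each constraint, equality holds for (iii) and (vi); the remaining constraints have slack.

(iii) and (vi)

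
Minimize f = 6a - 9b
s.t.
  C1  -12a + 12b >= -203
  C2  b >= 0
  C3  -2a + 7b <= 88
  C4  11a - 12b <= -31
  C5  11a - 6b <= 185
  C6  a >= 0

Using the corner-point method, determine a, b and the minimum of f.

a = 0, b = 88/7, minimum f = -792/7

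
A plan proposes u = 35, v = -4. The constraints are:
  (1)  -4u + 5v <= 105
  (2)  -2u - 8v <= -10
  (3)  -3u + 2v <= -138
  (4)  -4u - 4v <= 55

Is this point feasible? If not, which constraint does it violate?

not feasible — violates (3)

Constraint (3): -3u + 2v = -113, which is not ≤ -138. All other constraints are satisfied.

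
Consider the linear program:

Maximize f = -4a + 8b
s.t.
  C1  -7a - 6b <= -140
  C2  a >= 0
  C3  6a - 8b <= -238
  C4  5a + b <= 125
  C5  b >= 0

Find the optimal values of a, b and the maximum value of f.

Extreme points and f = -4a + 8b:
  (0, 119/4) → f = 238
  (0, 125) → f = 1000
  (381/23, 970/23) → f = 6236/23

a = 0, b = 125, maximum f = 1000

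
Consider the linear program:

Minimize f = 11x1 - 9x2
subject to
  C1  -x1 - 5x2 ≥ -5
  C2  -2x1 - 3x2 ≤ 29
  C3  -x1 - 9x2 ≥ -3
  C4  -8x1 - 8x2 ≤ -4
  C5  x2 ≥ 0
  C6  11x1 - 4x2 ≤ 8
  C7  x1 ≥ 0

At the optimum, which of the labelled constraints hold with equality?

Extreme points and f = 11x1 - 9x2:
  (3/16, 5/16) → f = -3/4
  (84/103, 25/103) → f = 699/103
  (1/2, 0) → f = 11/2
  (8/11, 0) → f = 8

The minimum is at (3/16, 5/16). Substituting into each constraint, equality holds for C3 and C4; the remaining constraints have slack.

C3 and C4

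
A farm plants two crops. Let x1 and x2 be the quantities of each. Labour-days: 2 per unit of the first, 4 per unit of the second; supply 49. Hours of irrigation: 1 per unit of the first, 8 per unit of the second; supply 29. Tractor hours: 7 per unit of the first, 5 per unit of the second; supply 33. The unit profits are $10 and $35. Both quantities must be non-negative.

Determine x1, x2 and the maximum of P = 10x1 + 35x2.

x1 = 7/3, x2 = 10/3, maximum P = 140

Vertices and P = 10x1 + 35x2:
  (0, 0) → P = 0
  (0, 29/8) → P = 1015/8
  (33/7, 0) → P = 330/7
  (7/3, 10/3) → P = 140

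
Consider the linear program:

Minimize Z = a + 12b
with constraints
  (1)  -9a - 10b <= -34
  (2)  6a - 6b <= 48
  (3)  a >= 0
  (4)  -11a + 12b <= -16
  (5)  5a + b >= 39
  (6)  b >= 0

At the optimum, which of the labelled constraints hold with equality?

Extreme points and Z = a + 12b:
  (80, 72) → Z = 944
  (8, 0) → Z = 8
  (484/71, 349/71) → Z = 4672/71
  (39/5, 0) → Z = 39/5

The minimum is at (39/5, 0). Substituting into each constraint, equality holds for (5) and (6); the remaining constraints have slack.

(5) and (6)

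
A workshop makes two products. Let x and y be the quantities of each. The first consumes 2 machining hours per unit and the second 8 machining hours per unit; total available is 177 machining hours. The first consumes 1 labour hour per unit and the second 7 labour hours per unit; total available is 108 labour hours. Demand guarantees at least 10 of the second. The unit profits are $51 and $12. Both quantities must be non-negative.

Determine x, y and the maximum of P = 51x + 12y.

x = 38, y = 10, maximum P = 2058

Corner points and P = 51x + 12y:
  (0, 108/7) → P = 1296/7
  (0, 10) → P = 120
  (38, 10) → P = 2058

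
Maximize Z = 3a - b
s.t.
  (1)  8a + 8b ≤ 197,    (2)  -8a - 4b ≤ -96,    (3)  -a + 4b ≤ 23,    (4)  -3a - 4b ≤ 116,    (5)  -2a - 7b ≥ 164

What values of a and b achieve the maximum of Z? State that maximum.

a = 429/2, b = -1519/8, maximum Z = 6667/8

Feasible corners and Z = 3a - b:
  (429/2, -1519/8) → Z = 6667/8
  (2691/40, -853/20) → Z = 9779/40
  (212/5, -304/5) → Z = 188
  (83/3, -94/3) → Z = 343/3

The binding constraints are 8a + 8b = 197 and -3a - 4b = 116.
Solving simultaneously gives a = 429/2, b = -1519/8.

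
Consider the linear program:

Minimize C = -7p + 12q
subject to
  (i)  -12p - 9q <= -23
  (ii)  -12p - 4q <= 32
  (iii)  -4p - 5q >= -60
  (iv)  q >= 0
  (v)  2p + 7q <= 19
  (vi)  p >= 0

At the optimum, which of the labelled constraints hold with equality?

Extreme points and C = -7p + 12q:
  (23/12, 0) → C = -161/12
  (0, 23/9) → C = 92/3
  (19/2, 0) → C = -133/2
  (0, 19/7) → C = 228/7

The minimum is at (19/2, 0). Substituting into each constraint, equality holds for (iv) and (v); the remaining constraints have slack.

(iv) and (v)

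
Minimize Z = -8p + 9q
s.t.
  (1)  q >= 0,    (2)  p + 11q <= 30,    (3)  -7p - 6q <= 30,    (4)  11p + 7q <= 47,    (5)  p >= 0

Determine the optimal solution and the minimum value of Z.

Corner points and Z = -8p + 9q:
  (47/11, 0) → Z = -376/11
  (0, 0) → Z = 0
  (307/114, 283/114) → Z = 91/114
  (0, 30/11) → Z = 270/11

At the optimal vertex, q = 0 and 11p + 7q = 47.
Solving simultaneously gives p = 47/11, q = 0.

p = 47/11, q = 0, minimum Z = -376/11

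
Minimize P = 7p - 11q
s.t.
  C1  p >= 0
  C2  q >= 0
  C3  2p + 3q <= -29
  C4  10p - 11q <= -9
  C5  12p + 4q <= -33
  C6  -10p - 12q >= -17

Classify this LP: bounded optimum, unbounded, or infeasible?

The boundaries q = 0 and 2p + 3q = -29 meet at (-29/2, 0), but that point violates p ≥ 0. Every candidate vertex is excluded by some other constraint, so the feasible region is empty.

infeasible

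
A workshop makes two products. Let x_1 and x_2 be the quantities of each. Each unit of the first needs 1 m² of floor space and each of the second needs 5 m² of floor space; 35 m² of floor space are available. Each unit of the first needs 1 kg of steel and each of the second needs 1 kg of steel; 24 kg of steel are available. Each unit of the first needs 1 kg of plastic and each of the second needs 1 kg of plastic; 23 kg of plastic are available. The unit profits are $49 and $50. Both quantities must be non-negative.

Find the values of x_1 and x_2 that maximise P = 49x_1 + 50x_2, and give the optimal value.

x_1 = 20, x_2 = 3, maximum P = 1130

Feasible corners and P = 49x_1 + 50x_2:
  (0, 0) → P = 0
  (0, 7) → P = 350
  (23, 0) → P = 1127
  (20, 3) → P = 1130

The optimum lies where x_1 + 5x_2 = 35 and x_1 + x_2 = 23.
Solving simultaneously gives x_1 = 20, x_2 = 3.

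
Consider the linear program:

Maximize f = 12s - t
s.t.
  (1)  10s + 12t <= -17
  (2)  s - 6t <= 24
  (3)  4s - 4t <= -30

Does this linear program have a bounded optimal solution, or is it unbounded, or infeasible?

Corner points and f = 12s - t:
  (-107/22, 29/11) → f = -61
  (-69/5, -63/10) → f = -1593/10
The feasible region has finitely many vertices and no improving ray; the maximum is -61 at (-107/22, 29/11).

bounded optimum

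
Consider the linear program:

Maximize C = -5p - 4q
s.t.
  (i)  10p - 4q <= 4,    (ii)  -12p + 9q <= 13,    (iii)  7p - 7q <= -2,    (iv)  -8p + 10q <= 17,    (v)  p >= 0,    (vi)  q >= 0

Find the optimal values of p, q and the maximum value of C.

p = 0, q = 2/7, maximum C = -8/7

Vertices and C = -5p - 4q:
  (6/7, 8/7) → C = -62/7
  (27/17, 101/34) → C = -337/17
  (23/48, 25/12) → C = -515/48
  (0, 13/9) → C = -52/9
  (0, 2/7) → C = -8/7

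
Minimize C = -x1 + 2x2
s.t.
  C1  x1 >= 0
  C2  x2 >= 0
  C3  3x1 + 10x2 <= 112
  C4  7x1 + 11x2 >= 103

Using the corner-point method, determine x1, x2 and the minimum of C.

Corner points and C = -x1 + 2x2:
  (0, 56/5) → C = 112/5
  (0, 103/11) → C = 206/11
  (112/3, 0) → C = -112/3
  (103/7, 0) → C = -103/7

At the optimal vertex, x2 = 0 and 3x1 + 10x2 = 112.
Solving simultaneously gives x1 = 112/3, x2 = 0.

x1 = 112/3, x2 = 0, minimum C = -112/3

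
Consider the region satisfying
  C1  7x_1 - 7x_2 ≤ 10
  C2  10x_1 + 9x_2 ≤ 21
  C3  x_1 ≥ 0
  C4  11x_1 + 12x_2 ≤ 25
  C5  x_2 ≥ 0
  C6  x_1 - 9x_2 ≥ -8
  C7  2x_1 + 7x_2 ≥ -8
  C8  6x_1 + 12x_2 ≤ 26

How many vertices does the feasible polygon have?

6

Pairwise boundary intersections that survive every other constraint:
  (237/133, 47/133)
  (10/7, 0)
  (9/7, 19/21)
  (0, 0)
  (0, 8/9)
  (43/37, 113/111)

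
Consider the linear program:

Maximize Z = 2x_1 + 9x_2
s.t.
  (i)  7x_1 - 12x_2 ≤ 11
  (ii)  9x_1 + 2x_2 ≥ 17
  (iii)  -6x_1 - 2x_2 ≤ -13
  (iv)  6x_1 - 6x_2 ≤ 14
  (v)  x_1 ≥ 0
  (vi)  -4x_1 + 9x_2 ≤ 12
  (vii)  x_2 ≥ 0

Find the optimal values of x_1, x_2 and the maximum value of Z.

x_1 = 33/5, x_2 = 64/15, maximum Z = 258/5

Corner points and Z = 2x_1 + 9x_2:
  (89/43, 25/86) → Z = 581/86
  (17/5, 16/15) → Z = 82/5
  (3/2, 2) → Z = 21
  (33/5, 64/15) → Z = 258/5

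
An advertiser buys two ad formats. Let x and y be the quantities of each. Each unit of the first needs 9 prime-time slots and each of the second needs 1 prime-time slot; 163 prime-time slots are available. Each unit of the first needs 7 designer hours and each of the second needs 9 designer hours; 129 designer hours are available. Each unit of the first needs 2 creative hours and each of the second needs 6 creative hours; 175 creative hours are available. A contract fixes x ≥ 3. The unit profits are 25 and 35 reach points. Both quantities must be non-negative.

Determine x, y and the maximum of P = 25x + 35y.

Extreme points and P = 25x + 35y:
  (163/9, 0) → P = 4075/9
  (3, 0) → P = 75
  (669/37, 10/37) → P = 17075/37
  (3, 12) → P = 495

At the optimal vertex, 7x + 9y = 129 and x = 3.
Solving simultaneously gives x = 3, y = 12.

x = 3, y = 12, maximum P = 495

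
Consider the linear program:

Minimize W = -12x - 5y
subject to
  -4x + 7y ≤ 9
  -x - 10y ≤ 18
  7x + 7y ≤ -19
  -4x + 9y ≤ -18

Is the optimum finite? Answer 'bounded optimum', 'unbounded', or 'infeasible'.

The boundaries -4x + 7y = 9 and -x - 10y = 18 meet at (-216/47, -63/47), but that point violates -4x + 9y ≤ -18. Every candidate vertex is excluded by some other constraint, so the feasible region is empty.

infeasible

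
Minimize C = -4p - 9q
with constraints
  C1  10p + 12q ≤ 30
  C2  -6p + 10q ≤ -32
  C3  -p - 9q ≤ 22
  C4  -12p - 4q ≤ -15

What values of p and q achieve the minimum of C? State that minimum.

Feasible corners and C = -4p - 9q:
  (171/43, -35/43) → C = -369/43
  (89/13, -125/39) → C = 19/13
  (139/72, -49/24) → C = 767/72
  (223/104, -279/104) → C = 1619/104

At the optimal vertex, 10p + 12q = 30 and -6p + 10q = -32.
Solving simultaneously gives p = 171/43, q = -35/43.

p = 171/43, q = -35/43, minimum C = -369/43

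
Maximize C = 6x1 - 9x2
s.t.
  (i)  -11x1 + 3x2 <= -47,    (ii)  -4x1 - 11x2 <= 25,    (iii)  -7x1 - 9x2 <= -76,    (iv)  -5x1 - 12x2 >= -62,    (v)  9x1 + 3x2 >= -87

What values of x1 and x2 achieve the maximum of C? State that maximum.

x1 = 982/7, x2 = -373/7, maximum C = 9249/7

Extreme points and C = 6x1 - 9x2:
  (1061/41, -479/41) → C = 10677/41
  (982/7, -373/7) → C = 9249/7
  (118/13, 18/13) → C = 42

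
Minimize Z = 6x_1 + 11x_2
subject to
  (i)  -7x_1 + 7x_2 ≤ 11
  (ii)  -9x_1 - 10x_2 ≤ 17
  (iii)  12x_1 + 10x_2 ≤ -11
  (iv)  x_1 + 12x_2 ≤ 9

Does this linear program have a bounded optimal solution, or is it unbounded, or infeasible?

bounded optimum

Feasible corners and Z = 6x_1 + 11x_2:
  (-229/133, -20/133) → Z = -1594/133
  (-17/14, 5/14) → Z = -47/14
  (2, -7/2) → Z = -53/2
The feasible region has finitely many vertices and no improving ray; the minimum is -53/2 at (2, -7/2).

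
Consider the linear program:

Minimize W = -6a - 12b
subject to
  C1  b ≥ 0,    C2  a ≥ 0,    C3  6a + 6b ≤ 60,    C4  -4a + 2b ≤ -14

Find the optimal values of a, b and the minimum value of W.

Feasible corners and W = -6a - 12b:
  (10, 0) → W = -60
  (7/2, 0) → W = -21
  (17/3, 13/3) → W = -86

a = 17/3, b = 13/3, minimum W = -86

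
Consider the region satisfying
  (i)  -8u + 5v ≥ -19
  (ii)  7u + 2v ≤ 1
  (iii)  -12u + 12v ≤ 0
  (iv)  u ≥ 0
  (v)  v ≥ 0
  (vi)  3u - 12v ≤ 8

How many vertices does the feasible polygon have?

Pairwise boundary intersections that survive every other constraint:
  (1/9, 1/9)
  (1/7, 0)
  (0, 0)

3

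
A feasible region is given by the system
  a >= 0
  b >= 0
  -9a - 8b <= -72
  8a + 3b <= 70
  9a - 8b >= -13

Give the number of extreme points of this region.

Pairwise boundary intersections that survive every other constraint:
  (8, 0)
  (35/4, 0)
  (59/18, 85/16)
  (521/91, 734/91)

4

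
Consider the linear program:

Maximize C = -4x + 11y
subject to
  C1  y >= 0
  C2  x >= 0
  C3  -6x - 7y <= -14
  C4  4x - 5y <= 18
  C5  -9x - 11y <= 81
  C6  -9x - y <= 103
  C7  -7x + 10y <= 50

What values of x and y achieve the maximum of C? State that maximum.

Corner points and C = -4x + 11y:
  (7/3, 0) → C = -28/3
  (9/2, 0) → C = -18
  (0, 2) → C = 22
  (0, 5) → C = 55
  (86, 326/5) → C = 1866/5

The optimum lies where 4x - 5y = 18 and -7x + 10y = 50.
Solving simultaneously gives x = 86, y = 326/5.

x = 86, y = 326/5, maximum C = 1866/5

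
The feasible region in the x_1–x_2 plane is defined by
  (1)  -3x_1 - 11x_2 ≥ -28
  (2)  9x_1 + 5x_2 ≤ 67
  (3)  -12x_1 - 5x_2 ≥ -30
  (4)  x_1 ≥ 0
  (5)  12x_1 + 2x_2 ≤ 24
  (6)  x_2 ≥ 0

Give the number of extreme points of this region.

5

Of the 15 pairwise boundary intersections, those satisfying every inequality are:
  (190/117, 82/39)
  (0, 28/11)
  (5/3, 2)
  (0, 0)
  (2, 0)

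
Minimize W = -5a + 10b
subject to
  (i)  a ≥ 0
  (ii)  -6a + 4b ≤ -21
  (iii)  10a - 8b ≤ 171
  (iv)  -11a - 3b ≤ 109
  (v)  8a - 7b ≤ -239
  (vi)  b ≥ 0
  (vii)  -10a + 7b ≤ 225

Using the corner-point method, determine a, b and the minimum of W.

Corner points and W = -5a + 10b:
  (1103/10, 801/5) → W = 2101/2
  (1047/2, 780) → W = 10365/2
  (3109/6, 1879/3) → W = 7345/2
The feasible region is unbounded (it extends along (4, 5), (7, 10)), but W strictly increases along every unbounded feasible direction, so there is no improving ray and the minimum is attained at a vertex.

At the optimal vertex, -6a + 4b = -21 and 8a - 7b = -239.
Solving simultaneously gives a = 1103/10, b = 801/5.

a = 1103/10, b = 801/5, minimum W = 2101/2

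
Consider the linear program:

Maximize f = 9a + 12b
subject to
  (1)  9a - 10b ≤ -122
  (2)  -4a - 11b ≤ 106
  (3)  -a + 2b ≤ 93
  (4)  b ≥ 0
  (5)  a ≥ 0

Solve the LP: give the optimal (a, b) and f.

a = 343/4, b = 715/8, maximum f = 7377/4

Feasible corners and f = 9a + 12b:
  (343/4, 715/8) → f = 7377/4
  (0, 61/5) → f = 732/5
  (0, 93/2) → f = 558

The binding constraints are 9a - 10b = -122 and -a + 2b = 93.
Solving simultaneously gives a = 343/4, b = 715/8.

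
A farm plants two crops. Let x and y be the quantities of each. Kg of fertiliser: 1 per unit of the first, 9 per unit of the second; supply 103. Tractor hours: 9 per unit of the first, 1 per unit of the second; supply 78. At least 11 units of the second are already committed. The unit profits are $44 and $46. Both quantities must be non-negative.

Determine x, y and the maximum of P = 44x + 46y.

Vertices and P = 44x + 46y:
  (0, 103/9) → P = 4738/9
  (0, 11) → P = 506
  (4, 11) → P = 682

x = 4, y = 11, maximum P = 682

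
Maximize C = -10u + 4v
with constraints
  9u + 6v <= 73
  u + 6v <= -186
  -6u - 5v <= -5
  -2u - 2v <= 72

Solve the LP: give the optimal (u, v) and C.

Corner points and C = -10u + 4v:
  (259/8, -1747/48) → C = -1408/3
  (335/9, -131/3) → C = -4922/9
  (960/31, -1121/31) → C = -14084/31

The optimum lies where u + 6v = -186 and -6u - 5v = -5.
Solving simultaneously gives u = 960/31, v = -1121/31.

u = 960/31, v = -1121/31, maximum C = -14084/31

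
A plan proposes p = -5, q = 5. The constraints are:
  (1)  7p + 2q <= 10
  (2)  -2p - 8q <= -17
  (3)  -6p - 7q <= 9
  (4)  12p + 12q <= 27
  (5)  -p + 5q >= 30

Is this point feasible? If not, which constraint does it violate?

feasible

(1): -25 ≤ 10 ✓
(2): -30 ≤ -17 ✓
(3): -5 ≤ 9 ✓
(4): 0 ≤ 27 ✓
(5): 30 ≥ 30 ✓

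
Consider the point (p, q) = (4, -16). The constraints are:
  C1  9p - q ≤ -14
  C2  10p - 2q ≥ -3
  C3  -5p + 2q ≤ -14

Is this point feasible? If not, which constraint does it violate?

Constraint C1: 9p - q = 52, which is not ≤ -14. All other constraints are satisfied.

not feasible — violates C1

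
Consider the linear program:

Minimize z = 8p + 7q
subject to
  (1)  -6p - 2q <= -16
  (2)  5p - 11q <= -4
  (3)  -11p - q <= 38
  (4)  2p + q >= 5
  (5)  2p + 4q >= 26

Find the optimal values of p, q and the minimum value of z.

p = 3/5, q = 31/5, minimum z = 241/5

The feasible region is unbounded (it extends along (-1, 11), (11, 5)), but z strictly increases along every unbounded feasible direction, so there is no improving ray and the minimum is attained at a vertex.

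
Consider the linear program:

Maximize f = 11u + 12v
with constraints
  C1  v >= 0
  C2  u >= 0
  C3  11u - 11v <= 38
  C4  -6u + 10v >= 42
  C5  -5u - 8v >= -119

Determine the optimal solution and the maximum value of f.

Extreme points and f = 11u + 12v:
  (0, 21/5) → f = 252/5
  (0, 119/8) → f = 357/2
  (61/7, 66/7) → f = 209

u = 61/7, v = 66/7, maximum f = 209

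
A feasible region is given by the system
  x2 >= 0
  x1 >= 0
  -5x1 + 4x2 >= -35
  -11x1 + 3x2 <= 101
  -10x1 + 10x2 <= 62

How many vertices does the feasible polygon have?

The feasible vertices (each the meet of two boundaries and inside every other half-plane) are:
  (0, 0)
  (7, 0)
  (0, 31/5)
  (299/5, 66)

4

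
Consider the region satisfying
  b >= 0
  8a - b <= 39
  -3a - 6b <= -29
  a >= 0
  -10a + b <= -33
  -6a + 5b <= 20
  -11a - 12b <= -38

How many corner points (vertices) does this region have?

4

Pairwise boundary intersections that survive every other constraint:
  (263/51, 115/51)
  (215/34, 197/17)
  (227/63, 191/63)
  (185/44, 199/22)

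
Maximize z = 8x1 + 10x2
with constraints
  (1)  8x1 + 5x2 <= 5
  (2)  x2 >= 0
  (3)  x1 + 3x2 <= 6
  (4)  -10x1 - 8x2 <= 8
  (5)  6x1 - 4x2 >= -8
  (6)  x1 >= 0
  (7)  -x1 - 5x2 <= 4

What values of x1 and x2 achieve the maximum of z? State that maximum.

x1 = 0, x2 = 1, maximum z = 10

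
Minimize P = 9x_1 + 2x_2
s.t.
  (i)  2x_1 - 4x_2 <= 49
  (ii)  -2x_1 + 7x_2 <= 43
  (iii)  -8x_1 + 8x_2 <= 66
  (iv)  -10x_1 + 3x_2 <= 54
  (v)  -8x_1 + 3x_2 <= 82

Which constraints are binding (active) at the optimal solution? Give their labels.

Extreme points and P = 9x_1 + 2x_2:
  (515/6, 92/3) → P = 5003/6
  (-363/34, -299/17) → P = -4463/34
  (-59/20, 53/10) → P = -319/20
  (-117/28, 57/14) → P = -825/28

The minimum is at (-363/34, -299/17). Substituting into each constraint, equality holds for (i) and (iv); the remaining constraints have slack.

(i) and (iv)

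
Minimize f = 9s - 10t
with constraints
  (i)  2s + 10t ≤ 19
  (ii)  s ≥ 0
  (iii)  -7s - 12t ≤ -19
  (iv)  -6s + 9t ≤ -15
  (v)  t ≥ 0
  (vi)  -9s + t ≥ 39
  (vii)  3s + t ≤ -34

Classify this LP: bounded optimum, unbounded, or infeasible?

The boundaries -9s + t = 39 and 3s + t = -34 meet at (-73/12, -63/4), but that point violates s ≥ 0. Every candidate vertex is excluded by some other constraint, so the feasible region is empty.

infeasible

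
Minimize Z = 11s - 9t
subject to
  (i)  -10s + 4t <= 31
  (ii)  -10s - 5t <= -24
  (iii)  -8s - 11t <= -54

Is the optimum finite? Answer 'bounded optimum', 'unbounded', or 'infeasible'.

From the feasible point (-59/90, 55/9), moving in the direction (4, 10) keeps every constraint satisfied while Z decreases without bound.

unbounded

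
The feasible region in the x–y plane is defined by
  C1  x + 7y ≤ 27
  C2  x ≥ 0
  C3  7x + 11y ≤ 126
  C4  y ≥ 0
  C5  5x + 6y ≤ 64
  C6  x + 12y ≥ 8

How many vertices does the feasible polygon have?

The feasible vertices (each the meet of two boundaries and inside every other half-plane) are:
  (0, 27/7)
  (286/29, 71/29)
  (0, 2/3)
  (64/5, 0)
  (8, 0)

5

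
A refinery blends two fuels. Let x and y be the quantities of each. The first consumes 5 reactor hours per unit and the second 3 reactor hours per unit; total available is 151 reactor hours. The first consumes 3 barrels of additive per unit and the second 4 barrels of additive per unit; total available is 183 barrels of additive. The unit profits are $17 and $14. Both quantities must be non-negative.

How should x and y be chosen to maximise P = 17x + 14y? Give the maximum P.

Vertices and P = 17x + 14y:
  (0, 0) → P = 0
  (0, 183/4) → P = 1281/2
  (151/5, 0) → P = 2567/5
  (5, 42) → P = 673

The optimum lies where 5x + 3y = 151 and 3x + 4y = 183.
Solving simultaneously gives x = 5, y = 42.

x = 5, y = 42, maximum P = 673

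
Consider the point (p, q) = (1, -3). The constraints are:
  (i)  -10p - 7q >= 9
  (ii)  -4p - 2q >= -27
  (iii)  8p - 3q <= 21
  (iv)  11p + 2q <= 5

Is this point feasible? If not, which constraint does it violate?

(i): 11 ≥ 9 ✓
(ii): 2 ≥ -27 ✓
(iii): 17 ≤ 21 ✓
(iv): 5 ≤ 5 ✓

feasible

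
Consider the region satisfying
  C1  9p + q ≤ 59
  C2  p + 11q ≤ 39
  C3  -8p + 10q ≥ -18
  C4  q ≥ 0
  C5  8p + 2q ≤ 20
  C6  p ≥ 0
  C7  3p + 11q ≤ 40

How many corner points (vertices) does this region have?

Of the 21 pairwise boundary intersections, those satisfying every inequality are:
  (0, 39/11)
  (1/2, 7/2)
  (9/4, 0)
  (59/24, 1/6)
  (0, 0)
  (70/41, 130/41)

6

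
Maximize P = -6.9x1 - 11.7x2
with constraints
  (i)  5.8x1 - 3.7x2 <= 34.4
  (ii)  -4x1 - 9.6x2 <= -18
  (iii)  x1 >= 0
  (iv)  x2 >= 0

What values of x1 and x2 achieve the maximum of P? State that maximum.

x1 = 0, x2 = 1.875, maximum P = -21.9375

Corner points and P = -6.9x1 - 11.7x2:
  (172/29, 0) → P = -5934/145
  (0, 15/8) → P = -351/16
  (9/2, 0) → P = -621/20
The feasible region is unbounded (it extends along (0, 1), (37, 58)), but P strictly decreases along every unbounded feasible direction, so there is no improving ray and the maximum is attained at a vertex.

The binding constraints are -4x1 - 9.6x2 = -18 and x1 = 0.
Solving simultaneously gives x1 = 0, x2 = 15/8.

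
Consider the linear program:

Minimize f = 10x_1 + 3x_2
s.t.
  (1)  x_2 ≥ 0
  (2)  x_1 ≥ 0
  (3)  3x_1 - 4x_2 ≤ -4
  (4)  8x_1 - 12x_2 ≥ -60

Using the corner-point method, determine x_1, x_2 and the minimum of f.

x_1 = 0, x_2 = 1, minimum f = 3

Extreme points and f = 10x_1 + 3x_2:
  (0, 1) → f = 3
  (0, 5) → f = 15
  (48, 37) → f = 591

The binding constraints are x_1 = 0 and 3x_1 - 4x_2 = -4.
Solving simultaneously gives x_1 = 0, x_2 = 1.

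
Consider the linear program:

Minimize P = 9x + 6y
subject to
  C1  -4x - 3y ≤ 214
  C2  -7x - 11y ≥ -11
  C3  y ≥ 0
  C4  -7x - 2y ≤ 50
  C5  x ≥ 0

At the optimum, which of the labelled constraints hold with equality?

C3 and C5

Corner points and P = 9x + 6y:
  (11/7, 0) → P = 99/7
  (0, 1) → P = 6
  (0, 0) → P = 0

The minimum is at (0, 0). Substituting into each constraint, equality holds for C3 and C5; the remaining constraints have slack.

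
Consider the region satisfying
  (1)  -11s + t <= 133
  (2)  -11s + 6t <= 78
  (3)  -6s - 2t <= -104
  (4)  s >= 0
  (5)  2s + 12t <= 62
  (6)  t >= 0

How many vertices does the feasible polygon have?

3

The feasible vertices (each the meet of two boundaries and inside every other half-plane) are:
  (281/17, 41/17)
  (52/3, 0)
  (31, 0)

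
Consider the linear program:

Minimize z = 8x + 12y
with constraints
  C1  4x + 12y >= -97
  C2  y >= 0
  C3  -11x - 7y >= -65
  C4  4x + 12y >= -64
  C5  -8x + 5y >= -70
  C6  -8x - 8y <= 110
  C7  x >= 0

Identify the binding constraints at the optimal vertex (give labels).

C2 and C7

Feasible corners and z = 8x + 12y:
  (65/11, 0) → z = 520/11
  (0, 0) → z = 0
  (0, 65/7) → z = 780/7

The minimum is at (0, 0). Substituting into each constraint, equality holds for C2 and C7; the remaining constraints have slack.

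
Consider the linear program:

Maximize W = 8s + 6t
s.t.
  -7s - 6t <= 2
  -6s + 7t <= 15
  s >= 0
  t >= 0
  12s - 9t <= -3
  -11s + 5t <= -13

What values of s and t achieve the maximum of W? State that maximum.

Vertices and W = 8s + 6t:
  (19/5, 27/5) → W = 314/5
  (166/47, 243/47) → W = 2786/47
  (44/13, 63/13) → W = 730/13

The optimum lies where -6s + 7t = 15 and 12s - 9t = -3.
Solving simultaneously gives s = 19/5, t = 27/5.

s = 19/5, t = 27/5, maximum W = 314/5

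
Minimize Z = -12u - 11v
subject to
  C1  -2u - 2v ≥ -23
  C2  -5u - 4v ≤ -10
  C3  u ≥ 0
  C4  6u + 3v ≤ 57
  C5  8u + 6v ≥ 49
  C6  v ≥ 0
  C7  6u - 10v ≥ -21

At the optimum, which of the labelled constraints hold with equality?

C1 and C4

Vertices and Z = -12u - 11v:
  (15/2, 4) → Z = -134
  (47/8, 45/8) → Z = -1059/8
  (19/2, 0) → Z = -114
  (49/8, 0) → Z = -147/2
  (91/29, 231/58) → Z = -4725/58

The minimum is at (15/2, 4). Substituting into each constraint, equality holds for C1 and C4; the remaining constraints have slack.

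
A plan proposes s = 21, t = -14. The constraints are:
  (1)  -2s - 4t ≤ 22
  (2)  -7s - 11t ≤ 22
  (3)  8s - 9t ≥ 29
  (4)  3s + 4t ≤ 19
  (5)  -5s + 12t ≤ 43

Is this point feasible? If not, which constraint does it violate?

feasible

(1): 14 ≤ 22 ✓
(2): 7 ≤ 22 ✓
(3): 294 ≥ 29 ✓
(4): 7 ≤ 19 ✓
(5): -273 ≤ 43 ✓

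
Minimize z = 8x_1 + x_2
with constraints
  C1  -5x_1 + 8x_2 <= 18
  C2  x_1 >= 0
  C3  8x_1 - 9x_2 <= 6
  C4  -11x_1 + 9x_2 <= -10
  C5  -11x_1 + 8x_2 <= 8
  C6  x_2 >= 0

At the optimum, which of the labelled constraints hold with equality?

Extreme points and z = 8x_1 + x_2:
  (210/19, 174/19) → z = 1854/19
  (242/43, 248/43) → z = 2184/43
  (4/3, 14/27) → z = 302/27

The minimum is at (4/3, 14/27). Substituting into each constraint, equality holds for C3 and C4; the remaining constraints have slack.

C3 and C4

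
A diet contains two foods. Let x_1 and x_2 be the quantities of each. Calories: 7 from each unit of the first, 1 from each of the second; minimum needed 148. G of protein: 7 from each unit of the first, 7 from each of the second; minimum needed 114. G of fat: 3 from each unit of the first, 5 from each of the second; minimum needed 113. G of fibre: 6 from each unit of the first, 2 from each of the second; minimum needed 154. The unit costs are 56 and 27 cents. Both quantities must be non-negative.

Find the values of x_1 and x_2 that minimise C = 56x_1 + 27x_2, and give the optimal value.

Extreme points and C = 56x_1 + 27x_2:
  (0, 148) → C = 3996
  (113/3, 0) → C = 6328/3
  (71/4, 95/4) → C = 6541/4
  (68/3, 9) → C = 4537/3
The feasible region is unbounded (it extends along (0, 1), (1, 0)), but C strictly increases along every unbounded feasible direction, so there is no improving ray and the minimum is attained at a vertex.

The binding constraints are 3x_1 + 5x_2 = 113 and 6x_1 + 2x_2 = 154.
Solving simultaneously gives x_1 = 68/3, x_2 = 9.

x_1 = 68/3, x_2 = 9, minimum C = 4537/3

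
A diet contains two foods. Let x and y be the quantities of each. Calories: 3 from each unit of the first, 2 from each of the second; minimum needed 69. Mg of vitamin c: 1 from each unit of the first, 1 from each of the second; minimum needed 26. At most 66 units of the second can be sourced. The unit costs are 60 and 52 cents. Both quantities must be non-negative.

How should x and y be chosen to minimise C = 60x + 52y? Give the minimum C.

The feasible region is unbounded (it extends along (1, 0)), but C strictly increases along every unbounded feasible direction, so there is no improving ray and the minimum is attained at a vertex.

The optimum lies where 3x + 2y = 69 and x + y = 26.
Solving simultaneously gives x = 17, y = 9.

x = 17, y = 9, minimum C = 1488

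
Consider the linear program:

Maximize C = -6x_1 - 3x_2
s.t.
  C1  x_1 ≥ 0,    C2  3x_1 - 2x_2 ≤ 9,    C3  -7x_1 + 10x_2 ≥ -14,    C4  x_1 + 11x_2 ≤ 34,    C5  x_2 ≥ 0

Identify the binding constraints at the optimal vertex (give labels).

Extreme points and C = -6x_1 - 3x_2:
  (0, 34/11) → C = -102/11
  (0, 0) → C = 0
  (31/8, 21/16) → C = -435/16
  (167/35, 93/35) → C = -183/5
  (2, 0) → C = -12

The maximum is at (0, 0). Substituting into each constraint, equality holds for C1 and C5; the remaining constraints have slack.

C1 and C5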